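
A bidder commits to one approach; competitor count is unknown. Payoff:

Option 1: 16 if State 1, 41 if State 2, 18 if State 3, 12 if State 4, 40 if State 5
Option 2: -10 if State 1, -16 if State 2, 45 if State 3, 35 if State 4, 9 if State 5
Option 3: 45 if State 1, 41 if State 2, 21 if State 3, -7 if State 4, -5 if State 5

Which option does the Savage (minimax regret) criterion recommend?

Option 1

Column bests: State 1=45, State 2=41, State 3=45, State 4=35, State 5=40.
Option 1 regrets: 29, 0, 27, 23, 0 → max 29
Option 2 regrets: 55, 57, 0, 0, 31 → max 57
Option 3 regrets: 0, 0, 24, 42, 45 → max 45
Smallest max regret = 29 → Option 1.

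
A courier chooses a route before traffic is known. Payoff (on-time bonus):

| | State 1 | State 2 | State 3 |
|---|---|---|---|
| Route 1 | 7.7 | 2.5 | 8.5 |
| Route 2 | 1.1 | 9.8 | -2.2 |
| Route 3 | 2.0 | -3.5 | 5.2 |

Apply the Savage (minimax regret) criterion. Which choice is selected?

Column bests: State 1=7.7, State 2=9.8, State 3=8.5.
Route 1 regrets: 0.0, 7.3, 0.0 → max 7.3
Route 2 regrets: 6.6, 0.0, 10.7 → max 10.7
Route 3 regrets: 5.7, 13.3, 3.3 → max 13.3
Smallest max regret = 7.3 → Route 1.

Route 1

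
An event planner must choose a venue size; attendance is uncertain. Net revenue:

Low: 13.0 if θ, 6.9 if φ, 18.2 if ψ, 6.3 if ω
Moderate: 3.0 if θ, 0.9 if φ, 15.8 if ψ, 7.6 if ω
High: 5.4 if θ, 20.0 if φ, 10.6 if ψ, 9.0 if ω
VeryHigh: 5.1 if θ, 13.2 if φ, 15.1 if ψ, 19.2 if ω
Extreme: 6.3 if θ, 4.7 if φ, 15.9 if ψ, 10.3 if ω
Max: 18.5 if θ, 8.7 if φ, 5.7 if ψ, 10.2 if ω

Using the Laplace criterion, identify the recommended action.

VeryHigh

Row averages: Low=11.1, Moderate=6.825, High=11.25, VeryHigh=13.15, Extreme=9.3, Max=10.775
Highest average = 13.15 → VeryHigh.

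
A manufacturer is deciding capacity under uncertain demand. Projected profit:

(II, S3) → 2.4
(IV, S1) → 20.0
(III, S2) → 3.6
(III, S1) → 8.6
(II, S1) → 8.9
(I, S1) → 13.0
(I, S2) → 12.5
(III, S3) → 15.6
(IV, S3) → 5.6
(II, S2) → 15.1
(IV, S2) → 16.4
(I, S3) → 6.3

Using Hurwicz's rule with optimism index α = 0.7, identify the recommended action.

I: 0.7·13.0 + 0.3·6.3 = 10.99
II: 0.7·15.1 + 0.3·2.4 = 11.29
III: 0.7·15.6 + 0.3·3.6 = 12
IV: 0.7·20.0 + 0.3·5.6 = 15.68
Highest Hurwicz score = 15.68 → IV.

IV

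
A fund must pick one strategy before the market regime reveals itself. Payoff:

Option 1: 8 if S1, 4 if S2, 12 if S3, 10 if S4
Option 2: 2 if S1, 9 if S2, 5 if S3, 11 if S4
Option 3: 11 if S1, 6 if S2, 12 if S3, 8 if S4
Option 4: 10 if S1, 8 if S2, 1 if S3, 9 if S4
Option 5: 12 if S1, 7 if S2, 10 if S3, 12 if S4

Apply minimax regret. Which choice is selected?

Option 5

Column bests: S1=12, S2=9, S3=12, S4=12.
Option 1 regrets: 4, 5, 0, 2 → max 5
Option 2 regrets: 10, 0, 7, 1 → max 10
Option 3 regrets: 1, 3, 0, 4 → max 4
Option 4 regrets: 2, 1, 11, 3 → max 11
Option 5 regrets: 0, 2, 2, 0 → max 2
Smallest max regret = 2 → Option 5.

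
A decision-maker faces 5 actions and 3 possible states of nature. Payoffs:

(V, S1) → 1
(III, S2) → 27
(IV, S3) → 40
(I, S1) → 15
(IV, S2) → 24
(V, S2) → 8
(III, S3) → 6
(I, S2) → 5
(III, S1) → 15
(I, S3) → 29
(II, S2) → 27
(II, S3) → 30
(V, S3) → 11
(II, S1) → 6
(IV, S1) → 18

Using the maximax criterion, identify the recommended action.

Row maxima: I=29, II=30, III=27, IV=40, V=11
Best best-case = 40 → IV.

IV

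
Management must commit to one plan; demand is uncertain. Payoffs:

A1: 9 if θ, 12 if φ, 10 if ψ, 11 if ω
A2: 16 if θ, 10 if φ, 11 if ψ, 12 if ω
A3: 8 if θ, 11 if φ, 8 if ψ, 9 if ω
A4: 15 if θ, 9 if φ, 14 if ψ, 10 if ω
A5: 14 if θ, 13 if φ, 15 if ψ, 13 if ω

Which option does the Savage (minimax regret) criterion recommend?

Column bests: θ=16, φ=13, ψ=15, ω=13.
A1 regrets: 7, 1, 5, 2 → max 7
A2 regrets: 0, 3, 4, 1 → max 4
A3 regrets: 8, 2, 7, 4 → max 8
A4 regrets: 1, 4, 1, 3 → max 4
A5 regrets: 2, 0, 0, 0 → max 2
Smallest max regret = 2 → A5.

A5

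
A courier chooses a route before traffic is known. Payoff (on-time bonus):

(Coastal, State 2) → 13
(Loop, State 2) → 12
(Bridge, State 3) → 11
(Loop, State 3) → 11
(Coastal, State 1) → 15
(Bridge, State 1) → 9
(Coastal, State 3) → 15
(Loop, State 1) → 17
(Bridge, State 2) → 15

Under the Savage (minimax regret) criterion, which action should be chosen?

Column bests: State 1=17, State 2=15, State 3=15.
Bridge regrets: 8, 0, 4 → max 8
Loop regrets: 0, 3, 4 → max 4
Coastal regrets: 2, 2, 0 → max 2
Smallest max regret = 2 → Coastal.

Coastal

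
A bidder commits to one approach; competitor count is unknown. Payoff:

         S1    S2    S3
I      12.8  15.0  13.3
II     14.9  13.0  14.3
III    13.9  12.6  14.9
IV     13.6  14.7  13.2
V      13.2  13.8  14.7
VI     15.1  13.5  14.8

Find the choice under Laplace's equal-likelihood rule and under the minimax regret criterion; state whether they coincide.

Row averages: I=13.7, II=211/15, III=13.8, IV=83/6, V=13.9, VI=217/15
Highest average = 217/15 → VI.
Column bests: S1=15.1, S2=15.0, S3=14.9.
I regrets: 2.3, 0.0, 1.6 → max 2.3
II regrets: 0.2, 2.0, 0.6 → max 2.0
III regrets: 1.2, 2.4, 0.0 → max 2.4
IV regrets: 1.5, 0.3, 1.7 → max 1.7
V regrets: 1.9, 1.2, 0.2 → max 1.9
VI regrets: 0.0, 1.5, 0.1 → max 1.5
Smallest max regret = 1.5 → VI.

laplace → VI; minimax regret → VI (agree)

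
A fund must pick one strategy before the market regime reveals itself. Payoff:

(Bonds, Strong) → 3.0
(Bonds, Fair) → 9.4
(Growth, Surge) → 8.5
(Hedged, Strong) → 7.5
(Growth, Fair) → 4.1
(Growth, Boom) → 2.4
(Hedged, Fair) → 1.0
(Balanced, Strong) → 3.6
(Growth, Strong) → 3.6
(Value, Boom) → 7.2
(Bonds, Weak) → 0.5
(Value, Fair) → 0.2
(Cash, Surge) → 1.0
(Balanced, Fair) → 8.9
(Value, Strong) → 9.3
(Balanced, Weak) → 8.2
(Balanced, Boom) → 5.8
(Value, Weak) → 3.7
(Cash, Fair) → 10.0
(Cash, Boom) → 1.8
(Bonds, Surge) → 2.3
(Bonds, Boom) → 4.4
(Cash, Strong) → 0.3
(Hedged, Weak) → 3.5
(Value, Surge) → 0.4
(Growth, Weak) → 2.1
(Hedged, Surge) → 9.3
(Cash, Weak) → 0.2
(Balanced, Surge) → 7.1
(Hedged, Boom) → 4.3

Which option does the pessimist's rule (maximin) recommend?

Balanced

Row minima: Balanced=3.6, Bonds=0.5, Cash=0.2, Growth=2.1, Value=0.2, Hedged=1.0
Best worst-case = 3.6 → Balanced.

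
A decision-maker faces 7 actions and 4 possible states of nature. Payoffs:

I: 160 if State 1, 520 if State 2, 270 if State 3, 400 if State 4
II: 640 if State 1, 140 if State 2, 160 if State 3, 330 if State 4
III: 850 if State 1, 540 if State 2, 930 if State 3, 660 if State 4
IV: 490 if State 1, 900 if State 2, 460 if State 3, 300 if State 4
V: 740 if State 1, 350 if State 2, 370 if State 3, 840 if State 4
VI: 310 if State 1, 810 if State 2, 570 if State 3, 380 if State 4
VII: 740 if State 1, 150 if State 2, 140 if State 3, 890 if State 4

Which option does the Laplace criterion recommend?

III

Row averages: I=337.5, II=317.5, III=745, IV=537.5, V=575, VI=517.5, VII=480
Highest average = 745 → III.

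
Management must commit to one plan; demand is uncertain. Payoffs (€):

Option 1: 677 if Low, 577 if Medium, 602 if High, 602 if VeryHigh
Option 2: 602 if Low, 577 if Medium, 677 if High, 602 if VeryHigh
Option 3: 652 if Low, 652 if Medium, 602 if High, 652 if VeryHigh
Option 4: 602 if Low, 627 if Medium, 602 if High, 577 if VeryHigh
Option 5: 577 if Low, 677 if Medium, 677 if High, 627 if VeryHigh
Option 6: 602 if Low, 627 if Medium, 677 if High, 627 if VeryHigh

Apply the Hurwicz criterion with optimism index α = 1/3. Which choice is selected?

Option 1: 1/3·677 + 2/3·577 = 1831/3
Option 2: 1/3·677 + 2/3·577 = 1831/3
Option 3: 1/3·652 + 2/3·602 = 1856/3
Option 4: 1/3·627 + 2/3·577 = 1781/3
Option 5: 1/3·677 + 2/3·577 = 1831/3
Option 6: 1/3·677 + 2/3·602 = 627
Highest Hurwicz score = 627 → Option 6.

Option 6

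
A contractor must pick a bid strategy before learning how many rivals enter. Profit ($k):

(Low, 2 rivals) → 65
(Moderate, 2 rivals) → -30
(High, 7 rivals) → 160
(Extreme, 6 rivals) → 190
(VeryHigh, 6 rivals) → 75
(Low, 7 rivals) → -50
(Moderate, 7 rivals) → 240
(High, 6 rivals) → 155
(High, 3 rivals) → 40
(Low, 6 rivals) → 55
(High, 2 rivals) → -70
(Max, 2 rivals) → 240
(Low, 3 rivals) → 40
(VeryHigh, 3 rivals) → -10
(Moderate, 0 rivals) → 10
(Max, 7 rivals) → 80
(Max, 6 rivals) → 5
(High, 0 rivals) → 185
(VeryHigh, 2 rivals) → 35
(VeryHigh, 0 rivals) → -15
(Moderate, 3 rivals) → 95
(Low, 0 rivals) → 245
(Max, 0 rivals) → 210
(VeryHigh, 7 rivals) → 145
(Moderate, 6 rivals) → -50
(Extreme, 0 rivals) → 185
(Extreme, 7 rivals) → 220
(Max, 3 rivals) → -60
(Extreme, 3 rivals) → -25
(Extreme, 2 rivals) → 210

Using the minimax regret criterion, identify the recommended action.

Column bests: 0 rivals=245, 2 rivals=240, 3 rivals=95, 6 rivals=190, 7 rivals=240.
Low regrets: 0, 175, 55, 135, 290 → max 290
Moderate regrets: 235, 270, 0, 240, 0 → max 270
High regrets: 60, 310, 55, 35, 80 → max 310
VeryHigh regrets: 260, 205, 105, 115, 95 → max 260
Extreme regrets: 60, 30, 120, 0, 20 → max 120
Max regrets: 35, 0, 155, 185, 160 → max 185
Smallest max regret = 120 → Extreme.

Extreme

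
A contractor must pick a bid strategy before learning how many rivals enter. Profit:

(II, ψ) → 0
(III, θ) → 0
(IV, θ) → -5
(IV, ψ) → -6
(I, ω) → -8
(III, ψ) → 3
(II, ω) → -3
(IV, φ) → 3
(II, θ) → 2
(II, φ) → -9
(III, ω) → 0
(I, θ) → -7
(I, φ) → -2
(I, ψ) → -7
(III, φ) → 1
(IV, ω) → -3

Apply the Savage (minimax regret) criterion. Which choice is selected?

Column bests: θ=2, φ=3, ψ=3, ω=0.
I regrets: 9, 5, 10, 8 → max 10
II regrets: 0, 12, 3, 3 → max 12
III regrets: 2, 2, 0, 0 → max 2
IV regrets: 7, 0, 9, 3 → max 9
Smallest max regret = 2 → III.

III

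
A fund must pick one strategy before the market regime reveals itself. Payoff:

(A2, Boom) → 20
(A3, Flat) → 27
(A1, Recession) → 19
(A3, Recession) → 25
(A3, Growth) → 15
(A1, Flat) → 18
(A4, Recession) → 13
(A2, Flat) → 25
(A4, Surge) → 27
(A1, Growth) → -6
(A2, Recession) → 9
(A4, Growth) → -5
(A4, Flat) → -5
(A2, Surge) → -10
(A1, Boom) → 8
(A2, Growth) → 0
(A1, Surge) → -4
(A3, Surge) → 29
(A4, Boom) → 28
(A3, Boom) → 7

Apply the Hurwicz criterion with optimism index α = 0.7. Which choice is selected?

A3

A1: 0.7·19 + 0.3·(-6) = 11.5
A2: 0.7·25 + 0.3·(-10) = 14.5
A3: 0.7·29 + 0.3·7 = 22.4
A4: 0.7·28 + 0.3·(-5) = 18.1
Highest Hurwicz score = 22.4 → A3.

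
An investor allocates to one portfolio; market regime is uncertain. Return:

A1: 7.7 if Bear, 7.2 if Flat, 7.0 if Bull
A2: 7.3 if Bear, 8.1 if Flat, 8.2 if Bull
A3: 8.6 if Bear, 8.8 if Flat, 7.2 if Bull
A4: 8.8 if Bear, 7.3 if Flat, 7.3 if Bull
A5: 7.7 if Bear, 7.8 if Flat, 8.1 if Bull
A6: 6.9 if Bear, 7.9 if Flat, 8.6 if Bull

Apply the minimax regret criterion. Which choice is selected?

Column bests: Bear=8.8, Flat=8.8, Bull=8.6.
A1 regrets: 1.1, 1.6, 1.6 → max 1.6
A2 regrets: 1.5, 0.7, 0.4 → max 1.5
A3 regrets: 0.2, 0.0, 1.4 → max 1.4
A4 regrets: 0.0, 1.5, 1.3 → max 1.5
A5 regrets: 1.1, 1.0, 0.5 → max 1.1
A6 regrets: 1.9, 0.9, 0.0 → max 1.9
Smallest max regret = 1.1 → A5.

A5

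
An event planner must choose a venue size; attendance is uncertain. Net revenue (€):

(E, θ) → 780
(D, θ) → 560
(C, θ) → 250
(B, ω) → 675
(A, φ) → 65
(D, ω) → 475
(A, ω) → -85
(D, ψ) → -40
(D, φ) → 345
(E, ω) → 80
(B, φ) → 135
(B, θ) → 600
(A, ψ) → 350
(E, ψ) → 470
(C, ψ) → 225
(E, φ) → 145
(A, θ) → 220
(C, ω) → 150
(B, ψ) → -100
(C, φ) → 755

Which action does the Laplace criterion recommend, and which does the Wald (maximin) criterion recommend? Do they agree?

laplace → E; maximin → C (disagree)

Row averages: A=137.5, B=327.5, C=345, D=335, E=368.75
Highest average = 368.75 → E.
Row minima: A=-85, B=-100, C=150, D=-40, E=80
Best worst-case = 150 → C.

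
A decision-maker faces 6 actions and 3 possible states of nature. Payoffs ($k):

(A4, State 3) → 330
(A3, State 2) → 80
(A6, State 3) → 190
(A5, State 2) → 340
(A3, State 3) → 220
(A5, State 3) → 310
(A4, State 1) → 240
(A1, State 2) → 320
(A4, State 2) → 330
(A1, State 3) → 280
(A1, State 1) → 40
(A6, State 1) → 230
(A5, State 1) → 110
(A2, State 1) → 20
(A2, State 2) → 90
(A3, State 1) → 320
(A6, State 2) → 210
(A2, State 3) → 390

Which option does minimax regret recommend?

Column bests: State 1=320, State 2=340, State 3=390.
A1 regrets: 280, 20, 110 → max 280
A2 regrets: 300, 250, 0 → max 300
A3 regrets: 0, 260, 170 → max 260
A4 regrets: 80, 10, 60 → max 80
A5 regrets: 210, 0, 80 → max 210
A6 regrets: 90, 130, 200 → max 200
Smallest max regret = 80 → A4.

A4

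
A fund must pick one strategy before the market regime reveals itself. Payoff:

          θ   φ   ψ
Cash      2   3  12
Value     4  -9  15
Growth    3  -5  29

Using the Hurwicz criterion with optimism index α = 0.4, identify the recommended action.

Growth

Cash: 0.4·12 + 0.6·2 = 6
Value: 0.4·15 + 0.6·(-9) = 0.6
Growth: 0.4·29 + 0.6·(-5) = 8.6
Highest Hurwicz score = 8.6 → Growth.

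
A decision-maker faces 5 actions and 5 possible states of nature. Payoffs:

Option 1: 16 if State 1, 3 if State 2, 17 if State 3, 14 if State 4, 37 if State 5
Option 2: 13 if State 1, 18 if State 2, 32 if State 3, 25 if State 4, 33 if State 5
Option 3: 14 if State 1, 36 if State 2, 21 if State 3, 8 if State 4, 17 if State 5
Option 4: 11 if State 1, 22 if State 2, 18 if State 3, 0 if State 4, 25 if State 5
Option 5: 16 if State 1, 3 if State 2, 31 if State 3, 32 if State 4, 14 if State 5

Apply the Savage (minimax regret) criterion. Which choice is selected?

Option 2

Column bests: State 1=16, State 2=36, State 3=32, State 4=32, State 5=37.
Option 1 regrets: 0, 33, 15, 18, 0 → max 33
Option 2 regrets: 3, 18, 0, 7, 4 → max 18
Option 3 regrets: 2, 0, 11, 24, 20 → max 24
Option 4 regrets: 5, 14, 14, 32, 12 → max 32
Option 5 regrets: 0, 33, 1, 0, 23 → max 33
Smallest max regret = 18 → Option 2.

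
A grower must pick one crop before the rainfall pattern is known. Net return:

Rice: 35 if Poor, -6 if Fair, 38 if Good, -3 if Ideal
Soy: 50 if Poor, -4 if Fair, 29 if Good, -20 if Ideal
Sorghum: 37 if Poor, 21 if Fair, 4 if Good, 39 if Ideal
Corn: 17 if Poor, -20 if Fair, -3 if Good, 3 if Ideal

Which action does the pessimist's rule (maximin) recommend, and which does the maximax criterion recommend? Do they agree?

maximin → Sorghum; maximax → Soy (disagree)

Row minima: Rice=-6, Soy=-20, Sorghum=4, Corn=-20
Best worst-case = 4 → Sorghum.
Row maxima: Rice=38, Soy=50, Sorghum=39, Corn=17
Best best-case = 50 → Soy.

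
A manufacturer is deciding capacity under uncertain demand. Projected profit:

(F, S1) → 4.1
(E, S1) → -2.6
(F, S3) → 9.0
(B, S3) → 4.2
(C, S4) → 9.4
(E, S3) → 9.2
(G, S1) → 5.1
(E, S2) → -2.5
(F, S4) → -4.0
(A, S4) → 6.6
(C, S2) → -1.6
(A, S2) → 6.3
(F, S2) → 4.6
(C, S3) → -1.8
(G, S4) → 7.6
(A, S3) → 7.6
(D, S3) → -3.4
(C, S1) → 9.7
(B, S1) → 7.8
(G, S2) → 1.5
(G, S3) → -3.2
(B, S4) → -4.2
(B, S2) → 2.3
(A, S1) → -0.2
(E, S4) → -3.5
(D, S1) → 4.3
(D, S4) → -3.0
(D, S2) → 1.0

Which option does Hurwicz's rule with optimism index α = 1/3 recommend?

A

A: 1/3·7.6 + 2/3·(-0.2) = 2.4
B: 1/3·7.8 + 2/3·(-4.2) = -0.2
C: 1/3·9.7 + 2/3·(-1.8) = 61/30
D: 1/3·4.3 + 2/3·(-3.4) = -5/6
E: 1/3·9.2 + 2/3·(-3.5) = 11/15
F: 1/3·9.0 + 2/3·(-4.0) = 1/3
G: 1/3·7.6 + 2/3·(-3.2) = 0.4
Highest Hurwicz score = 2.4 → A.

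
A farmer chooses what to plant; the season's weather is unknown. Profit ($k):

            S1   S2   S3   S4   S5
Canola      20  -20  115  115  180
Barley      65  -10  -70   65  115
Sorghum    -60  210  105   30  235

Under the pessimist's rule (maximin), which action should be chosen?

Row minima: Canola=-20, Barley=-70, Sorghum=-60
Best worst-case = -20 → Canola.

Canola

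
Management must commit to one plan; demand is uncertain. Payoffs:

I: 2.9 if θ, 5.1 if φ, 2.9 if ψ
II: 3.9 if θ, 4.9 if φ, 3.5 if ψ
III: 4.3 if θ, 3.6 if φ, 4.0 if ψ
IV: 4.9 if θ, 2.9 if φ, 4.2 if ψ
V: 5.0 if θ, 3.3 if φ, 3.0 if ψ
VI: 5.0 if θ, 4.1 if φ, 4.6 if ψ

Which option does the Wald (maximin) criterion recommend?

VI

Row minima: I=2.9, II=3.5, III=3.6, IV=2.9, V=3.0, VI=4.1
Best worst-case = 4.1 → VI.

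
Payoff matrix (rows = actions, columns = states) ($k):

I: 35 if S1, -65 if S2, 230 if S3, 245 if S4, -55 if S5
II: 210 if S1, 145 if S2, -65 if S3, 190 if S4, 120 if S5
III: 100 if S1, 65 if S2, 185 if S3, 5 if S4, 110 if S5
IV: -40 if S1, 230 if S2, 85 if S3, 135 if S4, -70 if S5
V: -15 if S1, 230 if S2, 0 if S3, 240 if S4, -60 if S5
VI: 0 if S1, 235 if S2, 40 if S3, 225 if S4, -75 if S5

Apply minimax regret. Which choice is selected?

VI

Column bests: S1=210, S2=235, S3=230, S4=245, S5=120.
I regrets: 175, 300, 0, 0, 175 → max 300
II regrets: 0, 90, 295, 55, 0 → max 295
III regrets: 110, 170, 45, 240, 10 → max 240
IV regrets: 250, 5, 145, 110, 190 → max 250
V regrets: 225, 5, 230, 5, 180 → max 230
VI regrets: 210, 0, 190, 20, 195 → max 210
Smallest max regret = 210 → VI.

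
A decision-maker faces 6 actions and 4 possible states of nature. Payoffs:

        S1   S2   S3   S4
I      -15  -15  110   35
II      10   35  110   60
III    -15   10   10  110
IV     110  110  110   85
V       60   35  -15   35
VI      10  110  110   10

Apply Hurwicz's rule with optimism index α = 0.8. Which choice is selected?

IV

I: 0.8·110 + 0.2·(-15) = 85
II: 0.8·110 + 0.2·10 = 90
III: 0.8·110 + 0.2·(-15) = 85
IV: 0.8·110 + 0.2·85 = 105
V: 0.8·60 + 0.2·(-15) = 45
VI: 0.8·110 + 0.2·10 = 90
Highest Hurwicz score = 105 → IV.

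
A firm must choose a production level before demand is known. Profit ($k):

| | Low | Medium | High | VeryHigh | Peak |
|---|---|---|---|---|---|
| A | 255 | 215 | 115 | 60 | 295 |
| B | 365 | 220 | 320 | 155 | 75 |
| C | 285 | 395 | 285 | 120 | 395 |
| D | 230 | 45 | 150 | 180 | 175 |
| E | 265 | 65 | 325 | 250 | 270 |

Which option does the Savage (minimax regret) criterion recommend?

Column bests: Low=365, Medium=395, High=325, VeryHigh=250, Peak=395.
A regrets: 110, 180, 210, 190, 100 → max 210
B regrets: 0, 175, 5, 95, 320 → max 320
C regrets: 80, 0, 40, 130, 0 → max 130
D regrets: 135, 350, 175, 70, 220 → max 350
E regrets: 100, 330, 0, 0, 125 → max 330
Smallest max regret = 130 → C.

C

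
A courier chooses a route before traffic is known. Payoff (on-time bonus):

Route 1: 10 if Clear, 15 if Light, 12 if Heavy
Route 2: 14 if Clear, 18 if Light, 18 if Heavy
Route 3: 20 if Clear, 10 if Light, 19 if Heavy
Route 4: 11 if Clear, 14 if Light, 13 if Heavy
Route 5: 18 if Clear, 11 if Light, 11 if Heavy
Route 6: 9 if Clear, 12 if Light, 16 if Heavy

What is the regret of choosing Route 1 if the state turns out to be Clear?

10

Best payoff under Clear is 20.
Regret = 20 − 10 = 10.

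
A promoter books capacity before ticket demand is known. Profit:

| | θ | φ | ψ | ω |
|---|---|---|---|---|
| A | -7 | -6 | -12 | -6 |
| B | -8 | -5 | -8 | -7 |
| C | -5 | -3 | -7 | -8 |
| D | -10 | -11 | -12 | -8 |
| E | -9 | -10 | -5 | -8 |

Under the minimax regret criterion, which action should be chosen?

Column bests: θ=-5, φ=-3, ψ=-5, ω=-6.
A regrets: 2, 3, 7, 0 → max 7
B regrets: 3, 2, 3, 1 → max 3
C regrets: 0, 0, 2, 2 → max 2
D regrets: 5, 8, 7, 2 → max 8
E regrets: 4, 7, 0, 2 → max 7
Smallest max regret = 2 → C.

C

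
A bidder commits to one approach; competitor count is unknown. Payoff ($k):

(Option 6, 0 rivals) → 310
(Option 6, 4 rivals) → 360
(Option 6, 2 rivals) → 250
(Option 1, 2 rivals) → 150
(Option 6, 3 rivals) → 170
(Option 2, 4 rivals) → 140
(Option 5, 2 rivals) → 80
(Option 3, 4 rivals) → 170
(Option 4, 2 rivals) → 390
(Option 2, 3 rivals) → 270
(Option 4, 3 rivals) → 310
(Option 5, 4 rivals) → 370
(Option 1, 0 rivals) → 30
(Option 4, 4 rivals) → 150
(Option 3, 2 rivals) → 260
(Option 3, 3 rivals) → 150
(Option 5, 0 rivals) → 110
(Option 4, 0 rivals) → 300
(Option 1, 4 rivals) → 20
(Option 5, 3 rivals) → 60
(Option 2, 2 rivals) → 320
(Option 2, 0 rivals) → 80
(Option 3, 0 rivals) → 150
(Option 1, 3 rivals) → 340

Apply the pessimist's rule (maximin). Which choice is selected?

Option 6

Row minima: Option 1=20, Option 2=80, Option 3=150, Option 4=150, Option 5=60, Option 6=170
Best worst-case = 170 → Option 6.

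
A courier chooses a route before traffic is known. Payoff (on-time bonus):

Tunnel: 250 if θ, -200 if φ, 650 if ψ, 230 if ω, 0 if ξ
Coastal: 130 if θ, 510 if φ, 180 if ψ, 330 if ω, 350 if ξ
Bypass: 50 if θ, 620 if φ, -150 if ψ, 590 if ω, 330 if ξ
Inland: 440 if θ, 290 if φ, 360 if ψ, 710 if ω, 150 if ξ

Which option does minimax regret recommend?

Column bests: θ=440, φ=620, ψ=650, ω=710, ξ=350.
Tunnel regrets: 190, 820, 0, 480, 350 → max 820
Coastal regrets: 310, 110, 470, 380, 0 → max 470
Bypass regrets: 390, 0, 800, 120, 20 → max 800
Inland regrets: 0, 330, 290, 0, 200 → max 330
Smallest max regret = 330 → Inland.

Inland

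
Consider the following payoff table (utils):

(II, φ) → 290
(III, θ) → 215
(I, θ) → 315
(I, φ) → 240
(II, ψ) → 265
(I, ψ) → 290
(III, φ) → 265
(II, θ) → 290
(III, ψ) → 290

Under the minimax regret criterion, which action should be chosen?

II

Column bests: θ=315, φ=290, ψ=290.
I regrets: 0, 50, 0 → max 50
II regrets: 25, 0, 25 → max 25
III regrets: 100, 25, 0 → max 100
Smallest max regret = 25 → II.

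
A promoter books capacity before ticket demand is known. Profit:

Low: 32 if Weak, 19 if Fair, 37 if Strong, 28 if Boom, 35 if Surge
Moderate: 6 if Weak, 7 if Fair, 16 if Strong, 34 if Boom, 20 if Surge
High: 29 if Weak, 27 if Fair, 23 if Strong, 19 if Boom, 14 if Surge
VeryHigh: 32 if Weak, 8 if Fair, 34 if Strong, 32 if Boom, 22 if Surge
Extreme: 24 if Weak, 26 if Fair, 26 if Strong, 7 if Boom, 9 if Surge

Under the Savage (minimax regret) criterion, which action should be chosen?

Low

Column bests: Weak=32, Fair=27, Strong=37, Boom=34, Surge=35.
Low regrets: 0, 8, 0, 6, 0 → max 8
Moderate regrets: 26, 20, 21, 0, 15 → max 26
High regrets: 3, 0, 14, 15, 21 → max 21
VeryHigh regrets: 0, 19, 3, 2, 13 → max 19
Extreme regrets: 8, 1, 11, 27, 26 → max 27
Smallest max regret = 8 → Low.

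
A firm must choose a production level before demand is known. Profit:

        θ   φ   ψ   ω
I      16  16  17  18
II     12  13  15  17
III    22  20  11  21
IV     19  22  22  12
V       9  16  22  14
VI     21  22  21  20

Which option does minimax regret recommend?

VI

Column bests: θ=22, φ=22, ψ=22, ω=21.
I regrets: 6, 6, 5, 3 → max 6
II regrets: 10, 9, 7, 4 → max 10
III regrets: 0, 2, 11, 0 → max 11
IV regrets: 3, 0, 0, 9 → max 9
V regrets: 13, 6, 0, 7 → max 13
VI regrets: 1, 0, 1, 1 → max 1
Smallest max regret = 1 → VI.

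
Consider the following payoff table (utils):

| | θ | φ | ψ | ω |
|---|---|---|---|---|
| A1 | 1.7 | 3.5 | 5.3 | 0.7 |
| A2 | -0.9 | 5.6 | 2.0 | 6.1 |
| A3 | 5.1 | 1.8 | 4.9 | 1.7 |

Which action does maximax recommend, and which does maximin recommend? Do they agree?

maximax → A2; maximin → A3 (disagree)

Row maxima: A1=5.3, A2=6.1, A3=5.1
Best best-case = 6.1 → A2.
Row minima: A1=0.7, A2=-0.9, A3=1.7
Best worst-case = 1.7 → A3.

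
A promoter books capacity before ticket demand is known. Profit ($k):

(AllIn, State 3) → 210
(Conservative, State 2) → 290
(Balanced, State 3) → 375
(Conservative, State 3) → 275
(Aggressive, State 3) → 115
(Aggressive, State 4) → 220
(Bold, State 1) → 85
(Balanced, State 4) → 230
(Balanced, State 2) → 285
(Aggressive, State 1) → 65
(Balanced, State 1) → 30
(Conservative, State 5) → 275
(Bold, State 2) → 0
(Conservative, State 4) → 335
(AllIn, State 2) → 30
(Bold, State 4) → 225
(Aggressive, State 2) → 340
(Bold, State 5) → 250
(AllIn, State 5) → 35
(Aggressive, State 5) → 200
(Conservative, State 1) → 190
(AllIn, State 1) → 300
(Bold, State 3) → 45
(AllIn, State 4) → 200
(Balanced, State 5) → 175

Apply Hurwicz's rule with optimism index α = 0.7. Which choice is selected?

Conservative

Conservative: 0.7·335 + 0.3·190 = 291.5
Balanced: 0.7·375 + 0.3·30 = 271.5
Aggressive: 0.7·340 + 0.3·65 = 257.5
Bold: 0.7·250 + 0.3·0 = 175
AllIn: 0.7·300 + 0.3·30 = 219
Highest Hurwicz score = 291.5 → Conservative.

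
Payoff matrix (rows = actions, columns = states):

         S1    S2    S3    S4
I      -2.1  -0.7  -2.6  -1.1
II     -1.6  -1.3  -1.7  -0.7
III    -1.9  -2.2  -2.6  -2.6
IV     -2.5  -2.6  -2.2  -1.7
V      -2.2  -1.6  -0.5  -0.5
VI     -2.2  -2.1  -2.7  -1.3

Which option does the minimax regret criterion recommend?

Column bests: S1=-1.6, S2=-0.7, S3=-0.5, S4=-0.5.
I regrets: 0.5, 0.0, 2.1, 0.6 → max 2.1
II regrets: 0.0, 0.6, 1.2, 0.2 → max 1.2
III regrets: 0.3, 1.5, 2.1, 2.1 → max 2.1
IV regrets: 0.9, 1.9, 1.7, 1.2 → max 1.9
V regrets: 0.6, 0.9, 0.0, 0.0 → max 0.9
VI regrets: 0.6, 1.4, 2.2, 0.8 → max 2.2
Smallest max regret = 0.9 → V.

V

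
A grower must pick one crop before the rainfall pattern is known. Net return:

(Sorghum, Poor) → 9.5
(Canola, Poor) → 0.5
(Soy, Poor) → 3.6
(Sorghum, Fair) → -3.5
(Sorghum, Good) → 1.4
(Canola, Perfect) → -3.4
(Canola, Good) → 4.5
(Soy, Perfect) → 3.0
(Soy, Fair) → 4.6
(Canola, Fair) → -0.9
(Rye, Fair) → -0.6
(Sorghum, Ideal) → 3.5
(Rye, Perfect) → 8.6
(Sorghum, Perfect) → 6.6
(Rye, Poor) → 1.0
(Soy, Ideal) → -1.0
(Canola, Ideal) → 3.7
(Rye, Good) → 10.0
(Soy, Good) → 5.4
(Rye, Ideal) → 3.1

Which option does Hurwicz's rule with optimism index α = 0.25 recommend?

Sorghum: 0.25·9.5 + 0.75·(-3.5) = -0.25
Rye: 0.25·10.0 + 0.75·(-0.6) = 2.05
Soy: 0.25·5.4 + 0.75·(-1.0) = 0.6
Canola: 0.25·4.5 + 0.75·(-3.4) = -1.425
Highest Hurwicz score = 2.05 → Rye.

Rye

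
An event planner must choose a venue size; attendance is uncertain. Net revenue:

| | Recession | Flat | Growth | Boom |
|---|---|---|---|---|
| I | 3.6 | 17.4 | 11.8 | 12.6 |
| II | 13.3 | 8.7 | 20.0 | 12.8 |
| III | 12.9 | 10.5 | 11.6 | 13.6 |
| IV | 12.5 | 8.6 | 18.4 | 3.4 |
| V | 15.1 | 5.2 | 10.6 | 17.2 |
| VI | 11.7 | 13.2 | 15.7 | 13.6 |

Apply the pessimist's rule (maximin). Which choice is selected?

Row minima: I=3.6, II=8.7, III=10.5, IV=3.4, V=5.2, VI=11.7
Best worst-case = 11.7 → VI.

VI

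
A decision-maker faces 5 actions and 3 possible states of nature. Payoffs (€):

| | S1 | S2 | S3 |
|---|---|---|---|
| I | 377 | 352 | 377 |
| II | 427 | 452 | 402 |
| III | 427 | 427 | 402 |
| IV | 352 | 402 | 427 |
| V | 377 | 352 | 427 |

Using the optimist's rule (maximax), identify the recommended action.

II

Row maxima: I=377, II=452, III=427, IV=427, V=427
Best best-case = 452 → II.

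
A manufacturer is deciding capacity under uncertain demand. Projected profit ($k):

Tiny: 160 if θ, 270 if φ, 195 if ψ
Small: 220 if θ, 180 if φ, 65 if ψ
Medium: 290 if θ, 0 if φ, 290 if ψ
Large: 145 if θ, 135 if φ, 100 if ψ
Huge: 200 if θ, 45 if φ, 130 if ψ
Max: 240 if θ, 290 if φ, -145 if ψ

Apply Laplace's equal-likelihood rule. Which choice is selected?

Tiny

Row averages: Tiny=625/3, Small=155, Medium=580/3, Large=380/3, Huge=125, Max=385/3
Highest average = 625/3 → Tiny.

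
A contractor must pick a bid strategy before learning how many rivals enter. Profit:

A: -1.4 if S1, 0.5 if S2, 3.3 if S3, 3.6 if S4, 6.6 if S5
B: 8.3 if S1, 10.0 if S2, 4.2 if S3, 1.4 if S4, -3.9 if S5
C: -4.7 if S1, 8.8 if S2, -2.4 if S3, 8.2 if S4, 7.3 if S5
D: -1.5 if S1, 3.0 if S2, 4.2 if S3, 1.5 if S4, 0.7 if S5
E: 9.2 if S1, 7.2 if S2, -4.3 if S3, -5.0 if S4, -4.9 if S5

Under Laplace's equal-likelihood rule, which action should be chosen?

Row averages: A=2.52, B=4, C=3.44, D=1.58, E=0.44
Highest average = 4 → B.

B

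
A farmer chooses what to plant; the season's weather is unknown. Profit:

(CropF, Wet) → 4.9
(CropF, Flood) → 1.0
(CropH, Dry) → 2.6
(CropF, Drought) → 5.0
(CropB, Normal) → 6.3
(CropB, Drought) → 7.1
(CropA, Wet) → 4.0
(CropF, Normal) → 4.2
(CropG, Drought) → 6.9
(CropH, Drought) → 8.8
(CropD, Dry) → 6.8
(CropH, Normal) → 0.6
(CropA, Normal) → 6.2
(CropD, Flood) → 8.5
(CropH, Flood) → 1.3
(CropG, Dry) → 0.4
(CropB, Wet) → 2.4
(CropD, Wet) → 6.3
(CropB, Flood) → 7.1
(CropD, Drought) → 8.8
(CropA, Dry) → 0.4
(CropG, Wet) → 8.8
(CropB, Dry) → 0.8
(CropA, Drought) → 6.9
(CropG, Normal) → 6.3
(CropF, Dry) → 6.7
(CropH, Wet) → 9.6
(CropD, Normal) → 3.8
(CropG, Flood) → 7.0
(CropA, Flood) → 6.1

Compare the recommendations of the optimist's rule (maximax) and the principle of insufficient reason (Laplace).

Row maxima: CropB=7.1, CropG=8.8, CropH=9.6, CropA=6.9, CropD=8.8, CropF=6.7
Best best-case = 9.6 → CropH.
Row averages: CropB=4.74, CropG=5.88, CropH=4.58, CropA=4.72, CropD=6.84, CropF=4.36
Highest average = 6.84 → CropD.

maximax → CropH; laplace → CropD (disagree)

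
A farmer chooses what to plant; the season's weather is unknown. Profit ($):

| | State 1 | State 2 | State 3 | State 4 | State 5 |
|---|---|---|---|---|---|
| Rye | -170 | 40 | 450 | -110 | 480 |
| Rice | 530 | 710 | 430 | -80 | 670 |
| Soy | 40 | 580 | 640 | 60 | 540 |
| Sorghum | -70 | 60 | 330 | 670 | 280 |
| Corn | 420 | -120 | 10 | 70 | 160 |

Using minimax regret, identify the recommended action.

Column bests: State 1=530, State 2=710, State 3=640, State 4=670, State 5=670.
Rye regrets: 700, 670, 190, 780, 190 → max 780
Rice regrets: 0, 0, 210, 750, 0 → max 750
Soy regrets: 490, 130, 0, 610, 130 → max 610
Sorghum regrets: 600, 650, 310, 0, 390 → max 650
Corn regrets: 110, 830, 630, 600, 510 → max 830
Smallest max regret = 610 → Soy.

Soy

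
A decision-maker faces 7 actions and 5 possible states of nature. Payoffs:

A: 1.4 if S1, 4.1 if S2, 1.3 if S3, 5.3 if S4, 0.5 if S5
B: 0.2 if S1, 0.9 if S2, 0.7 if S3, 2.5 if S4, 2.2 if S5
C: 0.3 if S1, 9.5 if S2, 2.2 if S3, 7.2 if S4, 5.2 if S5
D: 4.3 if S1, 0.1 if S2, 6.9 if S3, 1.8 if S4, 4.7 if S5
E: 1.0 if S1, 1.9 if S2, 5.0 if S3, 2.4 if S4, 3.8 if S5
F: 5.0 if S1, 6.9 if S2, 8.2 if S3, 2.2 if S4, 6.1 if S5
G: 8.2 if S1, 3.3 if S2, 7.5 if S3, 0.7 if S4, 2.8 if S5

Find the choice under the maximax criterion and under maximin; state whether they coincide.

Row maxima: A=5.3, B=2.5, C=9.5, D=6.9, E=5.0, F=8.2, G=8.2
Best best-case = 9.5 → C.
Row minima: A=0.5, B=0.2, C=0.3, D=0.1, E=1.0, F=2.2, G=0.7
Best worst-case = 2.2 → F.

maximax → C; maximin → F (disagree)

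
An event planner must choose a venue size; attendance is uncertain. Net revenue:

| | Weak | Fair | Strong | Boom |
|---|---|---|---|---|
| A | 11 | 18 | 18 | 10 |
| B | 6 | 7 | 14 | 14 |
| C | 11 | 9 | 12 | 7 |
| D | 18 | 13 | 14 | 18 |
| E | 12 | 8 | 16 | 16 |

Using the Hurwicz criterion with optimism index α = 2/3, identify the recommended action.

D

A: 2/3·18 + 1/3·10 = 46/3
B: 2/3·14 + 1/3·6 = 34/3
C: 2/3·12 + 1/3·7 = 31/3
D: 2/3·18 + 1/3·13 = 49/3
E: 2/3·16 + 1/3·8 = 40/3
Highest Hurwicz score = 49/3 → D.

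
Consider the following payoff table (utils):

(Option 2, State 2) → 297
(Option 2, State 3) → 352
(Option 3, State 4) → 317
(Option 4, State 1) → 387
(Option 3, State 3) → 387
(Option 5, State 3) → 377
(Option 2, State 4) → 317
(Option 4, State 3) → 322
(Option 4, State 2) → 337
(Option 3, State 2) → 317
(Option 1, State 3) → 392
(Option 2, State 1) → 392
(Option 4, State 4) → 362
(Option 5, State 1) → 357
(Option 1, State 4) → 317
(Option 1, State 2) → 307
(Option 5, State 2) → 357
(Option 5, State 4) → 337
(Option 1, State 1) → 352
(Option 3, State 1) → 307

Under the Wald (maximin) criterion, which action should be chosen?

Option 5

Row minima: Option 1=307, Option 2=297, Option 3=307, Option 4=322, Option 5=337
Best worst-case = 337 → Option 5.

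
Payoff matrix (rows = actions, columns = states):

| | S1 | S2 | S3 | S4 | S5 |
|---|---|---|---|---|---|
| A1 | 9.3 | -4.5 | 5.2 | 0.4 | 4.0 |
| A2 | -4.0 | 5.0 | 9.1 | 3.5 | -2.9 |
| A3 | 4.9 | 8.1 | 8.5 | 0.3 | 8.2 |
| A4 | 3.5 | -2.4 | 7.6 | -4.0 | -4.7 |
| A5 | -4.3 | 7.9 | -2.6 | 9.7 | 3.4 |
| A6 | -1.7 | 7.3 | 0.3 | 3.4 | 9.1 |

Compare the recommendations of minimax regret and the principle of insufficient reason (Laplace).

Column bests: S1=9.3, S2=8.1, S3=9.1, S4=9.7, S5=9.1.
A1 regrets: 0.0, 12.6, 3.9, 9.3, 5.1 → max 12.6
A2 regrets: 13.3, 3.1, 0.0, 6.2, 12.0 → max 13.3
A3 regrets: 4.4, 0.0, 0.6, 9.4, 0.9 → max 9.4
A4 regrets: 5.8, 10.5, 1.5, 13.7, 13.8 → max 13.8
A5 regrets: 13.6, 0.2, 11.7, 0.0, 5.7 → max 13.6
A6 regrets: 11.0, 0.8, 8.8, 6.3, 0.0 → max 11.0
Smallest max regret = 9.4 → A3.
Row averages: A1=2.88, A2=2.14, A3=6, A4=0, A5=2.82, A6=3.68
Highest average = 6 → A3.

minimax regret → A3; laplace → A3 (agree)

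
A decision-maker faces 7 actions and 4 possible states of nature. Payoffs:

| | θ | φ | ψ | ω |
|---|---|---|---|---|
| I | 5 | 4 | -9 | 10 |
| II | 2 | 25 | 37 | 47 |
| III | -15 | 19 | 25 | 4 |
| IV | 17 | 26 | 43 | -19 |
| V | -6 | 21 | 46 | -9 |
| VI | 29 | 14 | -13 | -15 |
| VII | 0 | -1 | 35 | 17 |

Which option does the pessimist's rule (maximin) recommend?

II

Row minima: I=-9, II=2, III=-15, IV=-19, V=-9, VI=-15, VII=-1
Best worst-case = 2 → II.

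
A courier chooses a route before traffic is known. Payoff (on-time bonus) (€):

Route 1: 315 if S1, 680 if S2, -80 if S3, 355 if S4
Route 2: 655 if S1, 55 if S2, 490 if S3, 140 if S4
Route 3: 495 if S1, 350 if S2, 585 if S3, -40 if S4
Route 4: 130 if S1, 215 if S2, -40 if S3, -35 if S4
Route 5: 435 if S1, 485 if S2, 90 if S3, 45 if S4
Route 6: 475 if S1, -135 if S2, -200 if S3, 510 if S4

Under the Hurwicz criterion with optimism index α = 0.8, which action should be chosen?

Route 2

Route 1: 0.8·680 + 0.2·(-80) = 528
Route 2: 0.8·655 + 0.2·55 = 535
Route 3: 0.8·585 + 0.2·(-40) = 460
Route 4: 0.8·215 + 0.2·(-40) = 164
Route 5: 0.8·485 + 0.2·45 = 397
Route 6: 0.8·510 + 0.2·(-200) = 368
Highest Hurwicz score = 535 → Route 2.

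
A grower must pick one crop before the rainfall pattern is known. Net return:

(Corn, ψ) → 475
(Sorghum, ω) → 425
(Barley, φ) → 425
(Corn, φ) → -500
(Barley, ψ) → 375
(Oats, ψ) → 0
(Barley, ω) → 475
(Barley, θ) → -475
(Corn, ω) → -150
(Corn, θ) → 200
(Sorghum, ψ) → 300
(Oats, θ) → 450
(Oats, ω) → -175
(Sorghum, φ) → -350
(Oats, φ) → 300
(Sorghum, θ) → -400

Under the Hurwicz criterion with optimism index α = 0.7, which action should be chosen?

Barley: 0.7·475 + 0.3·(-475) = 190
Oats: 0.7·450 + 0.3·(-175) = 262.5
Sorghum: 0.7·425 + 0.3·(-400) = 177.5
Corn: 0.7·475 + 0.3·(-500) = 182.5
Highest Hurwicz score = 262.5 → Oats.

Oats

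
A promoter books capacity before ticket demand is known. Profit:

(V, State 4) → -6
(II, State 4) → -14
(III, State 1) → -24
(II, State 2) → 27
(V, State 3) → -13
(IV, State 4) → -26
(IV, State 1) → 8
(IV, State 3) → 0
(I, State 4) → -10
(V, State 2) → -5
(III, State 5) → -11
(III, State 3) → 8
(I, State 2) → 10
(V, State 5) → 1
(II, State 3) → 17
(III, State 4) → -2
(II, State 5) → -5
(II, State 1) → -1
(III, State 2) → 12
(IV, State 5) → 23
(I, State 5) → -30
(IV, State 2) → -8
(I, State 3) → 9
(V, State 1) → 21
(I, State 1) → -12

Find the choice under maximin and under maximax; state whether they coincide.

Row minima: I=-30, II=-14, III=-24, IV=-26, V=-13
Best worst-case = -13 → V.
Row maxima: I=10, II=27, III=12, IV=23, V=21
Best best-case = 27 → II.

maximin → V; maximax → II (disagree)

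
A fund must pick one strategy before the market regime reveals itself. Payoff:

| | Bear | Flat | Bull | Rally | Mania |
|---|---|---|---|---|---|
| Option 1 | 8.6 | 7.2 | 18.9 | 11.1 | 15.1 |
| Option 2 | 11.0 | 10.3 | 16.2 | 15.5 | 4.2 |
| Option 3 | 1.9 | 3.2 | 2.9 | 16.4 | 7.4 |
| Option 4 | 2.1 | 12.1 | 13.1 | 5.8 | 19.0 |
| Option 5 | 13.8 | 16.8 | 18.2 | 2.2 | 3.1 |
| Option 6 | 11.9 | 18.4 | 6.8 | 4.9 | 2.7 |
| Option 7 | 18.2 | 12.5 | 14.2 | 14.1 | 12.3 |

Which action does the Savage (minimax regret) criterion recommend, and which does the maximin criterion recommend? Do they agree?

minimax regret → Option 7; maximin → Option 7 (agree)

Column bests: Bear=18.2, Flat=18.4, Bull=18.9, Rally=16.4, Mania=19.0.
Option 1 regrets: 9.6, 11.2, 0.0, 5.3, 3.9 → max 11.2
Option 2 regrets: 7.2, 8.1, 2.7, 0.9, 14.8 → max 14.8
Option 3 regrets: 16.3, 15.2, 16.0, 0.0, 11.6 → max 16.3
Option 4 regrets: 16.1, 6.3, 5.8, 10.6, 0.0 → max 16.1
Option 5 regrets: 4.4, 1.6, 0.7, 14.2, 15.9 → max 15.9
Option 6 regrets: 6.3, 0.0, 12.1, 11.5, 16.3 → max 16.3
Option 7 regrets: 0.0, 5.9, 4.7, 2.3, 6.7 → max 6.7
Smallest max regret = 6.7 → Option 7.
Row minima: Option 1=7.2, Option 2=4.2, Option 3=1.9, Option 4=2.1, Option 5=2.2, Option 6=2.7, Option 7=12.3
Best worst-case = 12.3 → Option 7.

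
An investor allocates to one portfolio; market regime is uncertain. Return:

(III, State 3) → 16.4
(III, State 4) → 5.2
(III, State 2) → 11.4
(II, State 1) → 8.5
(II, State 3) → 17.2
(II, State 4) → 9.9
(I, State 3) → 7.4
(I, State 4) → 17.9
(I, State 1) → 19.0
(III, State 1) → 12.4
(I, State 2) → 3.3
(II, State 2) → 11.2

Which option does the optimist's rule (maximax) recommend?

I

Row maxima: I=19.0, II=17.2, III=16.4
Best best-case = 19.0 → I.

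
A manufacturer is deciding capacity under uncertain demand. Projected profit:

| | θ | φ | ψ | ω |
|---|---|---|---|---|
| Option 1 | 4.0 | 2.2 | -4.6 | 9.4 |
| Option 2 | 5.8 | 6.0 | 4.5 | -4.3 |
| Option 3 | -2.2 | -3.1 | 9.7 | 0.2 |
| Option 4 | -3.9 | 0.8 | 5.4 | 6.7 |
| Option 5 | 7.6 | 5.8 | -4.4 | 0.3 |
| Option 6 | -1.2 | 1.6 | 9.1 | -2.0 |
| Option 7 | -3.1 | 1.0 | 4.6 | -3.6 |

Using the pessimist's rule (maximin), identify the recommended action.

Option 6

Row minima: Option 1=-4.6, Option 2=-4.3, Option 3=-3.1, Option 4=-3.9, Option 5=-4.4, Option 6=-2.0, Option 7=-3.6
Best worst-case = -2.0 → Option 6.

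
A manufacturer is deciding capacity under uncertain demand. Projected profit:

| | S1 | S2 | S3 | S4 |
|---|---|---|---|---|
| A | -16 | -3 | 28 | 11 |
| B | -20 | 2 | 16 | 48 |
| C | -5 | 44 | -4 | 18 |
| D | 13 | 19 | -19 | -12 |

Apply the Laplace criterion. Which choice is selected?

C

Row averages: A=5, B=11.5, C=13.25, D=0.25
Highest average = 13.25 → C.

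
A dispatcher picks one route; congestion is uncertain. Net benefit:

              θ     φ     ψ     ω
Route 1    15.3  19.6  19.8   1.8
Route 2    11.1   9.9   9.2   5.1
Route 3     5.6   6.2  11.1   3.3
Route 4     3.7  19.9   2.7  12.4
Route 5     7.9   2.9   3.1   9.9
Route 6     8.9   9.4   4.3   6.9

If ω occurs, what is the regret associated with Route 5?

2.5

Best payoff under ω is 12.4.
Regret = 12.4 − 9.9 = 2.5.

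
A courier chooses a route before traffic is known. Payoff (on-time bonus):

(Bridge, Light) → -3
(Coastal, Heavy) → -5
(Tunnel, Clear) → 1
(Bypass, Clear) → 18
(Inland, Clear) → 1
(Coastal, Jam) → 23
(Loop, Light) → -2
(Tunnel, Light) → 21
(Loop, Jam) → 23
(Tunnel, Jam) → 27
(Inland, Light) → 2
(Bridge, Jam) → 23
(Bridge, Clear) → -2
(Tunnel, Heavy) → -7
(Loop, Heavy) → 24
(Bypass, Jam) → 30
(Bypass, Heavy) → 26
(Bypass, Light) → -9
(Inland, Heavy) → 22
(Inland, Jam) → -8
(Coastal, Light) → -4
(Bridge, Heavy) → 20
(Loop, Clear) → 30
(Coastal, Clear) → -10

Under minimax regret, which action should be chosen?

Loop

Column bests: Clear=30, Light=21, Heavy=26, Jam=30.
Inland regrets: 29, 19, 4, 38 → max 38
Bridge regrets: 32, 24, 6, 7 → max 32
Tunnel regrets: 29, 0, 33, 3 → max 33
Loop regrets: 0, 23, 2, 7 → max 23
Coastal regrets: 40, 25, 31, 7 → max 40
Bypass regrets: 12, 30, 0, 0 → max 30
Smallest max regret = 23 → Loop.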